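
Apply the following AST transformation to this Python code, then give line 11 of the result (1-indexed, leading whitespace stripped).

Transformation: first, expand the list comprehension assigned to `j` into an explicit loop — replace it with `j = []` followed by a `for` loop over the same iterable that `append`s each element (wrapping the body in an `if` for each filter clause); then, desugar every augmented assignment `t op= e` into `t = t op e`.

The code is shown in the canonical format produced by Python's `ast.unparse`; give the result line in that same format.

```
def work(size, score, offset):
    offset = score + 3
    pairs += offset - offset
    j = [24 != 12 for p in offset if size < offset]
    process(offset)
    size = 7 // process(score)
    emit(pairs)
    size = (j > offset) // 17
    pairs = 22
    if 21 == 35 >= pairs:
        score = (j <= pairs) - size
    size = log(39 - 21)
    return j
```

Transformed code:
def work(size, score, offset):
    offset = score + 3
    pairs = pairs + (offset - offset)
    j = []
    for p in offset:
        if size < offset:
            j.append(24 != 12)
    process(offset)
    size = 7 // process(score)
    emit(pairs)
    size = (j > offset) // 17
    pairs = 22
    if 21 == 35 >= pairs:
        score = (j <= pairs) - size
    size = log(39 - 21)
    return j

size = (j > offset) // 17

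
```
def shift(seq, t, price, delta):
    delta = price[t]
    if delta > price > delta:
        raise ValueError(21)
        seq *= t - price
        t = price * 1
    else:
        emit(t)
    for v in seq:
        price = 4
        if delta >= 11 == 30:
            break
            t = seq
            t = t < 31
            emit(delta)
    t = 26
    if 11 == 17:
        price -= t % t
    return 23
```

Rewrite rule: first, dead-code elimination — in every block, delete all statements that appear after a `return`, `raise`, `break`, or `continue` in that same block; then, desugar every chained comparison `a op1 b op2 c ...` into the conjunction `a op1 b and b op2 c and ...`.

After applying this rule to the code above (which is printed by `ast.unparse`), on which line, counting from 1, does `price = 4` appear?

8

Transformed code:
def shift(seq, t, price, delta):
    delta = price[t]
    if delta > price and price > delta:
        raise ValueError(21)
    else:
        emit(t)
    for v in seq:
        price = 4
        if delta >= 11 and 11 == 30:
            break
    t = 26
    if 11 == 17:
        price -= t % t
    return 23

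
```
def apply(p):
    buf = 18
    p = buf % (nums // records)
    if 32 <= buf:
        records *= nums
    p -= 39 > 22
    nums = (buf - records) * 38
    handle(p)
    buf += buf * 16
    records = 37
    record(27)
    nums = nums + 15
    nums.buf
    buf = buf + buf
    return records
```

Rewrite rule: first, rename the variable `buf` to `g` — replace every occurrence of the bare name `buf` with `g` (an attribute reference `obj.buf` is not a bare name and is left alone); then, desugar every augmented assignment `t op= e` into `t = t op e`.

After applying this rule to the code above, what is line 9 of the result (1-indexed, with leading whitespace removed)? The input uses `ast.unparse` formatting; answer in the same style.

Transformed code:
def apply(p):
    g = 18
    p = g % (nums // records)
    if 32 <= g:
        records = records * nums
    p = p - (39 > 22)
    nums = (g - records) * 38
    handle(p)
    g = g + g * 16
    records = 37
    record(27)
    nums = nums + 15
    nums.buf
    g = g + g
    return records

g = g + g * 16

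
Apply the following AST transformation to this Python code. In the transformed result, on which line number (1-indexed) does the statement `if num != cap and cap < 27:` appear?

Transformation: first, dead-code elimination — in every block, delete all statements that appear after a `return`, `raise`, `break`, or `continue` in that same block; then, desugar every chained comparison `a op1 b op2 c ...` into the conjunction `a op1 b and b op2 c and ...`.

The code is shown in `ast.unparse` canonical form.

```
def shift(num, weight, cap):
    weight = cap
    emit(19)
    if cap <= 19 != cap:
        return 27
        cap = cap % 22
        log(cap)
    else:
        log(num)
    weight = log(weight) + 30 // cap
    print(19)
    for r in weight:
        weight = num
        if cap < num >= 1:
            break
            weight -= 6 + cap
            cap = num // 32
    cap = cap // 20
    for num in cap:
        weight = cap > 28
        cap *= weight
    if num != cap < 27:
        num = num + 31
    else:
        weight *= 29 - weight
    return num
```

Transformed code:
def shift(num, weight, cap):
    weight = cap
    emit(19)
    if cap <= 19 and 19 != cap:
        return 27
    else:
        log(num)
    weight = log(weight) + 30 // cap
    print(19)
    for r in weight:
        weight = num
        if cap < num and num >= 1:
            break
    cap = cap // 20
    for num in cap:
        weight = cap > 28
        cap *= weight
    if num != cap and cap < 27:
        num = num + 31
    else:
        weight *= 29 - weight
    return num

18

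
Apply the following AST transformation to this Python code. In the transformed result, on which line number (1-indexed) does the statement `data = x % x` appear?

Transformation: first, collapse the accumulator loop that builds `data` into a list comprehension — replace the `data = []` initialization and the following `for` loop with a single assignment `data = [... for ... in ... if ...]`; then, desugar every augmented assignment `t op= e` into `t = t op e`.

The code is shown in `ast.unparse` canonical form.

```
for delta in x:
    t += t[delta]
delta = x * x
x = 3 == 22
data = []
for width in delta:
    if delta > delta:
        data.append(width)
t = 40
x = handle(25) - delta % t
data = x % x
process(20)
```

8

Transformed code:
for delta in x:
    t = t + t[delta]
delta = x * x
x = 3 == 22
data = [width for width in delta if delta > delta]
t = 40
x = handle(25) - delta % t
data = x % x
process(20)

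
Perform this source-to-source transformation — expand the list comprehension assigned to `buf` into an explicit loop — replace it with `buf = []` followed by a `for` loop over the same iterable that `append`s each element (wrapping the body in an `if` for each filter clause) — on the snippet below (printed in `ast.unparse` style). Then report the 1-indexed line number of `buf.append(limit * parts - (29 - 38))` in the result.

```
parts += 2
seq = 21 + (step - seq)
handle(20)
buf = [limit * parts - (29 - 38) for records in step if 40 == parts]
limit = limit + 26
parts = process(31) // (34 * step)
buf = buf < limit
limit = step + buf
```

7

Transformed code:
parts += 2
seq = 21 + (step - seq)
handle(20)
buf = []
for records in step:
    if 40 == parts:
        buf.append(limit * parts - (29 - 38))
limit = limit + 26
parts = process(31) // (34 * step)
buf = buf < limit
limit = step + buf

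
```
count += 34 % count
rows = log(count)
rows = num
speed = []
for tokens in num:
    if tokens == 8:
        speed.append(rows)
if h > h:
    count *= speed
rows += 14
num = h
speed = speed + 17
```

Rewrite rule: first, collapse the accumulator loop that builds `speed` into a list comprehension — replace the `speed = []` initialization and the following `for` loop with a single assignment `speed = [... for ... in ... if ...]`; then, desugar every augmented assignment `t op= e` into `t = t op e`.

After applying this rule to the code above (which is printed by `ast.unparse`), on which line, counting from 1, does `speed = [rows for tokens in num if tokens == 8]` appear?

Transformed code:
count = count + 34 % count
rows = log(count)
rows = num
speed = [rows for tokens in num if tokens == 8]
if h > h:
    count = count * speed
rows = rows + 14
num = h
speed = speed + 17

4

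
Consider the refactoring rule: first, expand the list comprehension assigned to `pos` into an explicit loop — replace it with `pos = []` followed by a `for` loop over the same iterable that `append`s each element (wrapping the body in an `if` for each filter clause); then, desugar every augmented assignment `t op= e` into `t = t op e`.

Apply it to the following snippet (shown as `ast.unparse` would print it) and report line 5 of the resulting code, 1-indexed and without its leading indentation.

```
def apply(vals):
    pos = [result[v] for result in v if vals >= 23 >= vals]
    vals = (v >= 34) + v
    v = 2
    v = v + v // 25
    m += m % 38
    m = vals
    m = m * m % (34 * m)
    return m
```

Transformed code:
def apply(vals):
    pos = []
    for result in v:
        if vals >= 23 >= vals:
            pos.append(result[v])
    vals = (v >= 34) + v
    v = 2
    v = v + v // 25
    m = m + m % 38
    m = vals
    m = m * m % (34 * m)
    return m

pos.append(result[v])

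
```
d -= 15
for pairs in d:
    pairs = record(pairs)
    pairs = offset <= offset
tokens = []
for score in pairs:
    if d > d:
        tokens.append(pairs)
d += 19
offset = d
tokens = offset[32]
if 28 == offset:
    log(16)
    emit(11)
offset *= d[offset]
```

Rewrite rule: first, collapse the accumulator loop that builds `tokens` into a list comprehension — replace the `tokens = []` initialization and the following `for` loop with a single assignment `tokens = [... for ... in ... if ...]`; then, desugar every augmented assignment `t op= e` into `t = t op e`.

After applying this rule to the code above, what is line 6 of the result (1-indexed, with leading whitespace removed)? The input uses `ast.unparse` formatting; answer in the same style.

d = d + 19

Transformed code:
d = d - 15
for pairs in d:
    pairs = record(pairs)
    pairs = offset <= offset
tokens = [pairs for score in pairs if d > d]
d = d + 19
offset = d
tokens = offset[32]
if 28 == offset:
    log(16)
    emit(11)
offset = offset * d[offset]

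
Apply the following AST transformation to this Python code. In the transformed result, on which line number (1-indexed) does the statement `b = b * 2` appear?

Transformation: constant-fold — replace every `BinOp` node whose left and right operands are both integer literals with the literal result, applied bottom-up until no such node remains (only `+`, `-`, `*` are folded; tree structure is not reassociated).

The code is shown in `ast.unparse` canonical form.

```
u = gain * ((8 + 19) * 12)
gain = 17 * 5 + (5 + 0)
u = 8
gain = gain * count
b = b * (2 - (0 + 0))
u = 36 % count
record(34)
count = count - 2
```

Transformed code:
u = gain * 324
gain = 90
u = 8
gain = gain * count
b = b * 2
u = 36 % count
record(34)
count = count - 2

5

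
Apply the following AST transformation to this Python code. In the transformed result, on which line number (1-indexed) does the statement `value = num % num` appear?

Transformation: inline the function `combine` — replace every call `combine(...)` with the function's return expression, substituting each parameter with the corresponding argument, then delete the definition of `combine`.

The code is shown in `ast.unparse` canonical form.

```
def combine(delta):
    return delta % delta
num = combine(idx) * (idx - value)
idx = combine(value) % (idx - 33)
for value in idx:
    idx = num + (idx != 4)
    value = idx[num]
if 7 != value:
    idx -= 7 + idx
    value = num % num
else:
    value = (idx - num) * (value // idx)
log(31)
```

Transformed code:
num = idx % idx * (idx - value)
idx = value % value % (idx - 33)
for value in idx:
    idx = num + (idx != 4)
    value = idx[num]
if 7 != value:
    idx -= 7 + idx
    value = num % num
else:
    value = (idx - num) * (value // idx)
log(31)

8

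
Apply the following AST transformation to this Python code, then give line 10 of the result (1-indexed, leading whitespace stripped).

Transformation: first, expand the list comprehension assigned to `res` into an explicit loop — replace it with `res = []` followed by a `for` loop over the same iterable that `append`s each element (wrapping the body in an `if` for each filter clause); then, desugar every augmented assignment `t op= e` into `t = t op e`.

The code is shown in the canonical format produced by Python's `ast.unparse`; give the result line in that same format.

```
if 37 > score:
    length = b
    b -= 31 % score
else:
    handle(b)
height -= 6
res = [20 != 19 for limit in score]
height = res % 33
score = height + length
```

Transformed code:
if 37 > score:
    length = b
    b = b - 31 % score
else:
    handle(b)
height = height - 6
res = []
for limit in score:
    res.append(20 != 19)
height = res % 33
score = height + length

height = res % 33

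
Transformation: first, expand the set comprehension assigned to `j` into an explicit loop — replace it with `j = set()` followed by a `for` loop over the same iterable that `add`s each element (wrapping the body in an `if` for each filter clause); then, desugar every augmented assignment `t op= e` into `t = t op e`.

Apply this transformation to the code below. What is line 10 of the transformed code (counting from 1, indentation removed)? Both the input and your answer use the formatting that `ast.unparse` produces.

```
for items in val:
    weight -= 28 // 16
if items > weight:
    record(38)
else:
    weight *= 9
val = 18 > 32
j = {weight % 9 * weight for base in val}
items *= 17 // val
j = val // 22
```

j.add(weight % 9 * weight)

Transformed code:
for items in val:
    weight = weight - 28 // 16
if items > weight:
    record(38)
else:
    weight = weight * 9
val = 18 > 32
j = set()
for base in val:
    j.add(weight % 9 * weight)
items = items * (17 // val)
j = val // 22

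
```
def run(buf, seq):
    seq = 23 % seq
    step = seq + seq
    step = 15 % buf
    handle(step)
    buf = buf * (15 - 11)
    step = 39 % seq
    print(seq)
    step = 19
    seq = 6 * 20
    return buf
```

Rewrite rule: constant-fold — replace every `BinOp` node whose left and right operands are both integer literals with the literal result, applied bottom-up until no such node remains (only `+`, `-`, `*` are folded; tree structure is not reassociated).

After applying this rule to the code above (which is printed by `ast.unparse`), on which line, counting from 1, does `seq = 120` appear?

Transformed code:
def run(buf, seq):
    seq = 23 % seq
    step = seq + seq
    step = 15 % buf
    handle(step)
    buf = buf * 4
    step = 39 % seq
    print(seq)
    step = 19
    seq = 120
    return buf

10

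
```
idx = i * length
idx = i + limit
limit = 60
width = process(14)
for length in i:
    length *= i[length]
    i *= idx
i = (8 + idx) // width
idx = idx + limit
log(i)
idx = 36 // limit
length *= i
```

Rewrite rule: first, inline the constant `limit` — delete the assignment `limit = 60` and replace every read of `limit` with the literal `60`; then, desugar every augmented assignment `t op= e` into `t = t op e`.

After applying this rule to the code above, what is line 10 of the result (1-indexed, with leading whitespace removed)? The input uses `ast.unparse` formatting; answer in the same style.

idx = 36 // 60

Transformed code:
idx = i * length
idx = i + 60
width = process(14)
for length in i:
    length = length * i[length]
    i = i * idx
i = (8 + idx) // width
idx = idx + 60
log(i)
idx = 36 // 60
length = length * i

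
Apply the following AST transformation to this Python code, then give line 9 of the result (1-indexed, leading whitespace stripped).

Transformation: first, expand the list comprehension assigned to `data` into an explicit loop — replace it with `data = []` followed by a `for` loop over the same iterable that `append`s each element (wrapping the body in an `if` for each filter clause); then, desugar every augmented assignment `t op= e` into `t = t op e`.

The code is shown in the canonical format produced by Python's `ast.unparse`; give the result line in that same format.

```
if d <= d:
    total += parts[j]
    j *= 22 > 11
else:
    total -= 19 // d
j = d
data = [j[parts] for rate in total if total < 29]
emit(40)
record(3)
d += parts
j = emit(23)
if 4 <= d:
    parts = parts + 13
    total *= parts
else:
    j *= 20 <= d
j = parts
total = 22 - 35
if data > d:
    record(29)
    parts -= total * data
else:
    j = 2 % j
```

if total < 29:

Transformed code:
if d <= d:
    total = total + parts[j]
    j = j * (22 > 11)
else:
    total = total - 19 // d
j = d
data = []
for rate in total:
    if total < 29:
        data.append(j[parts])
emit(40)
record(3)
d = d + parts
j = emit(23)
if 4 <= d:
    parts = parts + 13
    total = total * parts
else:
    j = j * (20 <= d)
j = parts
total = 22 - 35
if data > d:
    record(29)
    parts = parts - total * data
else:
    j = 2 % j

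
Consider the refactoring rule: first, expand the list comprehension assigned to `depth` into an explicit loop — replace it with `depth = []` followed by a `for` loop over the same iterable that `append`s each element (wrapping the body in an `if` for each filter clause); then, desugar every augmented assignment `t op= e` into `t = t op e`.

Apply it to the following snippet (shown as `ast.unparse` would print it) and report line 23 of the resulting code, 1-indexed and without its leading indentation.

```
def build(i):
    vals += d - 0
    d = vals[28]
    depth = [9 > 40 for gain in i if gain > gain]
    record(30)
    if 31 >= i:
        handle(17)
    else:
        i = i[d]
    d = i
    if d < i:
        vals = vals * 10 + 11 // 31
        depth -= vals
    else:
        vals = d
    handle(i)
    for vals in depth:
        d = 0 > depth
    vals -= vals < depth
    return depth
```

return depth

Transformed code:
def build(i):
    vals = vals + (d - 0)
    d = vals[28]
    depth = []
    for gain in i:
        if gain > gain:
            depth.append(9 > 40)
    record(30)
    if 31 >= i:
        handle(17)
    else:
        i = i[d]
    d = i
    if d < i:
        vals = vals * 10 + 11 // 31
        depth = depth - vals
    else:
        vals = d
    handle(i)
    for vals in depth:
        d = 0 > depth
    vals = vals - (vals < depth)
    return depth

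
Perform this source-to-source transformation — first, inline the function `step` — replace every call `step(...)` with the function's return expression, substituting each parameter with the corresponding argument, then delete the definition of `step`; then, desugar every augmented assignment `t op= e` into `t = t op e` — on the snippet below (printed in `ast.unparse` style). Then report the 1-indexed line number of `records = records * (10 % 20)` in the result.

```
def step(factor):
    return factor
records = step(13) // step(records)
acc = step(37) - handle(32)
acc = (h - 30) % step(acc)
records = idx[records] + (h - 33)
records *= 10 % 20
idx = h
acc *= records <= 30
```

5

Transformed code:
records = 13 // records
acc = 37 - handle(32)
acc = (h - 30) % acc
records = idx[records] + (h - 33)
records = records * (10 % 20)
idx = h
acc = acc * (records <= 30)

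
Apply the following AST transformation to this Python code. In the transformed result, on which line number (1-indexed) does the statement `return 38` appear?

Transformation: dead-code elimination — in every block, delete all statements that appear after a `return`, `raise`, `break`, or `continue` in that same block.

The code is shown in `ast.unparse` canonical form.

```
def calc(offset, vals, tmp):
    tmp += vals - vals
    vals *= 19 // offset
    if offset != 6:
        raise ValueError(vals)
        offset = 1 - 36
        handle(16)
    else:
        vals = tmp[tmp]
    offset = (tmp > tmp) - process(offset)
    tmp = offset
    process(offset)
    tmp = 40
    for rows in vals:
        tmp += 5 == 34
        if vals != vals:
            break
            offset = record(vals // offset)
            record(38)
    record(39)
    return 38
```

Transformed code:
def calc(offset, vals, tmp):
    tmp += vals - vals
    vals *= 19 // offset
    if offset != 6:
        raise ValueError(vals)
    else:
        vals = tmp[tmp]
    offset = (tmp > tmp) - process(offset)
    tmp = offset
    process(offset)
    tmp = 40
    for rows in vals:
        tmp += 5 == 34
        if vals != vals:
            break
    record(39)
    return 38

17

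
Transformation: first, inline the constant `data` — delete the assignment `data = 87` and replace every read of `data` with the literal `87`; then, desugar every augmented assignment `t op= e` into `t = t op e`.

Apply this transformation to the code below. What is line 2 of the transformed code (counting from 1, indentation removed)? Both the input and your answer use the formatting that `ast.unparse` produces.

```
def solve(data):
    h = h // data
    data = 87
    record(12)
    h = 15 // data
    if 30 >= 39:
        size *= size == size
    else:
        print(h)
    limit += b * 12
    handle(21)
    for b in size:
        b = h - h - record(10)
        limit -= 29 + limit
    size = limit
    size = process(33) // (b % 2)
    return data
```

h = h // 87

Transformed code:
def solve(data):
    h = h // 87
    record(12)
    h = 15 // 87
    if 30 >= 39:
        size = size * (size == size)
    else:
        print(h)
    limit = limit + b * 12
    handle(21)
    for b in size:
        b = h - h - record(10)
        limit = limit - (29 + limit)
    size = limit
    size = process(33) // (b % 2)
    return 87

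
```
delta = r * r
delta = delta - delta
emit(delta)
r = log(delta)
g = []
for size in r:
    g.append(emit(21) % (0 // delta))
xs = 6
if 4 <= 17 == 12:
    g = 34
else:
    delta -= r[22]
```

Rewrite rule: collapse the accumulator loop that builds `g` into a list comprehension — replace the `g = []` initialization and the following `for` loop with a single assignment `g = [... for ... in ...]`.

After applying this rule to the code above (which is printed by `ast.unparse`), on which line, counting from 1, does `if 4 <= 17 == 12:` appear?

Transformed code:
delta = r * r
delta = delta - delta
emit(delta)
r = log(delta)
g = [emit(21) % (0 // delta) for size in r]
xs = 6
if 4 <= 17 == 12:
    g = 34
else:
    delta -= r[22]

7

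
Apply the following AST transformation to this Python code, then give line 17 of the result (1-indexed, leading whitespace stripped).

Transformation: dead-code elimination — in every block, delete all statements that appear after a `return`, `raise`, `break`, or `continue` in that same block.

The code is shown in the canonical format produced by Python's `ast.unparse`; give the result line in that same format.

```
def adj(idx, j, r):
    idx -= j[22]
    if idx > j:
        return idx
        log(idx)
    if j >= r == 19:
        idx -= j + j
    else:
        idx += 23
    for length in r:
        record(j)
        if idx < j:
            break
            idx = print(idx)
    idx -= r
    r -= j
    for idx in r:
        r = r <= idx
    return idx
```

Transformed code:
def adj(idx, j, r):
    idx -= j[22]
    if idx > j:
        return idx
    if j >= r == 19:
        idx -= j + j
    else:
        idx += 23
    for length in r:
        record(j)
        if idx < j:
            break
    idx -= r
    r -= j
    for idx in r:
        r = r <= idx
    return idx

return idx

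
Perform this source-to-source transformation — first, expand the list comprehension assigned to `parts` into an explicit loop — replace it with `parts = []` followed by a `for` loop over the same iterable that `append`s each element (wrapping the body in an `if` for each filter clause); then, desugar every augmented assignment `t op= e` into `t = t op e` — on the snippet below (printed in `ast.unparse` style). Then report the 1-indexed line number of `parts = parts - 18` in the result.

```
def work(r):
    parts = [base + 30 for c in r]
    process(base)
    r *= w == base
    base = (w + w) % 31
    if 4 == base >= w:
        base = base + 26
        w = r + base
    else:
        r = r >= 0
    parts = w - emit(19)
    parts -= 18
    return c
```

Transformed code:
def work(r):
    parts = []
    for c in r:
        parts.append(base + 30)
    process(base)
    r = r * (w == base)
    base = (w + w) % 31
    if 4 == base >= w:
        base = base + 26
        w = r + base
    else:
        r = r >= 0
    parts = w - emit(19)
    parts = parts - 18
    return c

14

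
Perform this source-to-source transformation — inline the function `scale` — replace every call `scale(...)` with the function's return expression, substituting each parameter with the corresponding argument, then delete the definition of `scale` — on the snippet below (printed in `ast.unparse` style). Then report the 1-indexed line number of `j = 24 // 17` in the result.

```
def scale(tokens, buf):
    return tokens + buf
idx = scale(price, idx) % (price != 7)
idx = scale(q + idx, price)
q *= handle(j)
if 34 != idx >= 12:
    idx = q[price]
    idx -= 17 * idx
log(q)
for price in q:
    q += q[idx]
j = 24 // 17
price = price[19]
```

10

Transformed code:
idx = (price + idx) % (price != 7)
idx = q + idx + price
q *= handle(j)
if 34 != idx >= 12:
    idx = q[price]
    idx -= 17 * idx
log(q)
for price in q:
    q += q[idx]
j = 24 // 17
price = price[19]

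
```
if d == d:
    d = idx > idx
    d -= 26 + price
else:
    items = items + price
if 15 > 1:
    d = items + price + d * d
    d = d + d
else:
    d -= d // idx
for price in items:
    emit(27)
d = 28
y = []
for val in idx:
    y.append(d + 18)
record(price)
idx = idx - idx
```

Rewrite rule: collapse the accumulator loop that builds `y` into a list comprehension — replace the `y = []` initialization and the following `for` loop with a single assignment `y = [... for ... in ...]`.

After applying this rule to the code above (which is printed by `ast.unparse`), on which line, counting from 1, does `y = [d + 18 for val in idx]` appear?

Transformed code:
if d == d:
    d = idx > idx
    d -= 26 + price
else:
    items = items + price
if 15 > 1:
    d = items + price + d * d
    d = d + d
else:
    d -= d // idx
for price in items:
    emit(27)
d = 28
y = [d + 18 for val in idx]
record(price)
idx = idx - idx

14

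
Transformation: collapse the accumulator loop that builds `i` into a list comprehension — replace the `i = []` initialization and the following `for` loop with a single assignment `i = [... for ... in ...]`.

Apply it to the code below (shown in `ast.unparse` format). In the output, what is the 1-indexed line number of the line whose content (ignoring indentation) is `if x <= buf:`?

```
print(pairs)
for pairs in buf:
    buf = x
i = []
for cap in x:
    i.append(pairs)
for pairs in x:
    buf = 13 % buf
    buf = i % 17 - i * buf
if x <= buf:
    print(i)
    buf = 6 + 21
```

Transformed code:
print(pairs)
for pairs in buf:
    buf = x
i = [pairs for cap in x]
for pairs in x:
    buf = 13 % buf
    buf = i % 17 - i * buf
if x <= buf:
    print(i)
    buf = 6 + 21

8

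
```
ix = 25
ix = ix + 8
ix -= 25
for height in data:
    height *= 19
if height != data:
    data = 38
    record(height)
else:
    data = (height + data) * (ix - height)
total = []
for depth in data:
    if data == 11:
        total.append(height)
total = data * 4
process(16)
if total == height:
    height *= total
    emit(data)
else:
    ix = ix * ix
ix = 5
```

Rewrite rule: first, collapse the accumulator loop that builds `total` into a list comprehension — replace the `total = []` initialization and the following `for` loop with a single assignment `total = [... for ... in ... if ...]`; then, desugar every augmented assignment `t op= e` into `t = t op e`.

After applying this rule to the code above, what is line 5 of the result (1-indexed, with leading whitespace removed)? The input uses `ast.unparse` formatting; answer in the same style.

height = height * 19

Transformed code:
ix = 25
ix = ix + 8
ix = ix - 25
for height in data:
    height = height * 19
if height != data:
    data = 38
    record(height)
else:
    data = (height + data) * (ix - height)
total = [height for depth in data if data == 11]
total = data * 4
process(16)
if total == height:
    height = height * total
    emit(data)
else:
    ix = ix * ix
ix = 5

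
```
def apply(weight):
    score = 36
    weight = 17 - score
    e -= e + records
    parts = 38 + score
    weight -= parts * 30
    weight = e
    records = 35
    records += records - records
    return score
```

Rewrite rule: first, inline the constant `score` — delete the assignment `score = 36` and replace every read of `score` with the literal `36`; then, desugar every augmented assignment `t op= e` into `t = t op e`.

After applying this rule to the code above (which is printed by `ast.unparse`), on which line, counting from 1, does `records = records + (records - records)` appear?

8

Transformed code:
def apply(weight):
    weight = 17 - 36
    e = e - (e + records)
    parts = 38 + 36
    weight = weight - parts * 30
    weight = e
    records = 35
    records = records + (records - records)
    return 36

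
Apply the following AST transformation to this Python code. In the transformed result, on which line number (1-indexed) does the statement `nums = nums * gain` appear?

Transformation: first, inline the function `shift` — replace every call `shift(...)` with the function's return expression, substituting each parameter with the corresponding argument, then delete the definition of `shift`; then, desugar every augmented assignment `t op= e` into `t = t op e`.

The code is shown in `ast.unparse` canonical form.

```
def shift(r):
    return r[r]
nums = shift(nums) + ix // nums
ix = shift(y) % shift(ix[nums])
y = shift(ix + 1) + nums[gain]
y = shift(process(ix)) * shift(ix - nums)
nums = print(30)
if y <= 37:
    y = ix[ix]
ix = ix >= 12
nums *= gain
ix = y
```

Transformed code:
nums = nums[nums] + ix // nums
ix = y[y] % ix[nums][ix[nums]]
y = (ix + 1)[ix + 1] + nums[gain]
y = process(ix)[process(ix)] * (ix - nums)[ix - nums]
nums = print(30)
if y <= 37:
    y = ix[ix]
ix = ix >= 12
nums = nums * gain
ix = y

9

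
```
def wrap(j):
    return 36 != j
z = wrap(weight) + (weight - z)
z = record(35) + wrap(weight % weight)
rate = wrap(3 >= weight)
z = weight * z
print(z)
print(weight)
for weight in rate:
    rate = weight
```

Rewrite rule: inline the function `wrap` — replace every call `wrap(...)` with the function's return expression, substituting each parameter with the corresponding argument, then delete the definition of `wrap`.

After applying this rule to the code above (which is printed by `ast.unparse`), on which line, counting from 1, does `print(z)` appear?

Transformed code:
z = (36 != weight) + (weight - z)
z = record(35) + (36 != weight % weight)
rate = 36 != (3 >= weight)
z = weight * z
print(z)
print(weight)
for weight in rate:
    rate = weight

5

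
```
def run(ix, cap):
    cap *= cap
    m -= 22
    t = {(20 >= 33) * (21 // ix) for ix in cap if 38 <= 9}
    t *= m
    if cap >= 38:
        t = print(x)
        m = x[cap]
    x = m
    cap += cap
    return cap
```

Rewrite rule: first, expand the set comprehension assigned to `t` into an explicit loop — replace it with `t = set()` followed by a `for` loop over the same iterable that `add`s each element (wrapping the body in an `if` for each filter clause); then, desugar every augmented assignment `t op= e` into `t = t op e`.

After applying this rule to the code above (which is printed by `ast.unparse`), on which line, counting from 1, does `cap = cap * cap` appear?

2

Transformed code:
def run(ix, cap):
    cap = cap * cap
    m = m - 22
    t = set()
    for ix in cap:
        if 38 <= 9:
            t.add((20 >= 33) * (21 // ix))
    t = t * m
    if cap >= 38:
        t = print(x)
        m = x[cap]
    x = m
    cap = cap + cap
    return cap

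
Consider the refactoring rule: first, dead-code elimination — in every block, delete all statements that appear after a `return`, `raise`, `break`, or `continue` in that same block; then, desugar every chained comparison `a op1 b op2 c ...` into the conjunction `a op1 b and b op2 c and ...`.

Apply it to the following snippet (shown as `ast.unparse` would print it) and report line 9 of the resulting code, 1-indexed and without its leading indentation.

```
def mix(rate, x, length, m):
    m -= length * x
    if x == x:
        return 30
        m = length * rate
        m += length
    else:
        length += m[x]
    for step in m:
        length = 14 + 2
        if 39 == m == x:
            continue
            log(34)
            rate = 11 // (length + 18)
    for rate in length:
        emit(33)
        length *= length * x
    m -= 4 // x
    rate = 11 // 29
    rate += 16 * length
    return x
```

if 39 == m and m == x:

Transformed code:
def mix(rate, x, length, m):
    m -= length * x
    if x == x:
        return 30
    else:
        length += m[x]
    for step in m:
        length = 14 + 2
        if 39 == m and m == x:
            continue
    for rate in length:
        emit(33)
        length *= length * x
    m -= 4 // x
    rate = 11 // 29
    rate += 16 * length
    return x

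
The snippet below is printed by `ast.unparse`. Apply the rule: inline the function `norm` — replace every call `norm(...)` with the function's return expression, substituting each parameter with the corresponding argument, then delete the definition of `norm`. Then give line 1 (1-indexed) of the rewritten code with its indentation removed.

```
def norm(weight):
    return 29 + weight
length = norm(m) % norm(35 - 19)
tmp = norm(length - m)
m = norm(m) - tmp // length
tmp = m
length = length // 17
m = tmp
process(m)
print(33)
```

Transformed code:
length = (29 + m) % (29 + (35 - 19))
tmp = 29 + (length - m)
m = 29 + m - tmp // length
tmp = m
length = length // 17
m = tmp
process(m)
print(33)

length = (29 + m) % (29 + (35 - 19))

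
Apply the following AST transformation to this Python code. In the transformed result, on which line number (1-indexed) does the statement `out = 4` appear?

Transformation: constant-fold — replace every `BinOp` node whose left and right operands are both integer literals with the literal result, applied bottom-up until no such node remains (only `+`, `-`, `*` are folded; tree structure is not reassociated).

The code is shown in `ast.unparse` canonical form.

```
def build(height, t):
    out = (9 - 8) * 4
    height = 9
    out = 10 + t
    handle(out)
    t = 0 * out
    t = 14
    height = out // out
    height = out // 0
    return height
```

2

Transformed code:
def build(height, t):
    out = 4
    height = 9
    out = 10 + t
    handle(out)
    t = 0 * out
    t = 14
    height = out // out
    height = out // 0
    return height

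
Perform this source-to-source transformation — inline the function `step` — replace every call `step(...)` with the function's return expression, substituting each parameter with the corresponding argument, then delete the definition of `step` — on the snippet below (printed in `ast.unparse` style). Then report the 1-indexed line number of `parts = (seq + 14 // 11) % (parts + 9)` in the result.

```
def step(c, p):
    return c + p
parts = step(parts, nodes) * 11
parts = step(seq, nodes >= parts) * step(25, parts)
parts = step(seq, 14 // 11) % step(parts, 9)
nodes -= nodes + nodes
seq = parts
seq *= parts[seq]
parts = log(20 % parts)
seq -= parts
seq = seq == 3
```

Transformed code:
parts = (parts + nodes) * 11
parts = (seq + (nodes >= parts)) * (25 + parts)
parts = (seq + 14 // 11) % (parts + 9)
nodes -= nodes + nodes
seq = parts
seq *= parts[seq]
parts = log(20 % parts)
seq -= parts
seq = seq == 3

3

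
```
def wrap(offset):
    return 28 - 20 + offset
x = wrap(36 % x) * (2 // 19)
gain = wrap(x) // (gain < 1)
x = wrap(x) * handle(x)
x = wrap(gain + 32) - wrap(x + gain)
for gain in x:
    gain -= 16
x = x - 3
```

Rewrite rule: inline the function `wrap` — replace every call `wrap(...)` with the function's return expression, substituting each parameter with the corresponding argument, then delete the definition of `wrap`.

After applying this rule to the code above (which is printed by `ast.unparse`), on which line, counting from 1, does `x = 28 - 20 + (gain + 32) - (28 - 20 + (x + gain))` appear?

Transformed code:
x = (28 - 20 + 36 % x) * (2 // 19)
gain = (28 - 20 + x) // (gain < 1)
x = (28 - 20 + x) * handle(x)
x = 28 - 20 + (gain + 32) - (28 - 20 + (x + gain))
for gain in x:
    gain -= 16
x = x - 3

4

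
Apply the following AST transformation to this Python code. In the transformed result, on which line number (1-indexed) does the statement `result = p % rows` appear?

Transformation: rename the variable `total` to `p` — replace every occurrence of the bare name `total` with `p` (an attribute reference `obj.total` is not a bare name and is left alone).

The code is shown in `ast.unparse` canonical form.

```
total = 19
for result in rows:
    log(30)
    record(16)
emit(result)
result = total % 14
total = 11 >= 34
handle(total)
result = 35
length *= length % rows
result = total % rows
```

11

Transformed code:
p = 19
for result in rows:
    log(30)
    record(16)
emit(result)
result = p % 14
p = 11 >= 34
handle(p)
result = 35
length *= length % rows
result = p % rows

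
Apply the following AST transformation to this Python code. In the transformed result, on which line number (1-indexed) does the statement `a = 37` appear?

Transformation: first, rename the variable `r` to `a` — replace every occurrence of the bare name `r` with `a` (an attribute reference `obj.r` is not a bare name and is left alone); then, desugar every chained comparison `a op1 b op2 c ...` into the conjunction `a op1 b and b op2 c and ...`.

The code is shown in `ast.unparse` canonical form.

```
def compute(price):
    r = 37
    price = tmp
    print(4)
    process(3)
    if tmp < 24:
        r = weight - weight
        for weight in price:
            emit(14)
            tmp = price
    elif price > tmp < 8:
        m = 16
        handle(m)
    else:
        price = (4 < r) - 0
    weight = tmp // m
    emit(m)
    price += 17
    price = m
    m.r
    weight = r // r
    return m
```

2

Transformed code:
def compute(price):
    a = 37
    price = tmp
    print(4)
    process(3)
    if tmp < 24:
        a = weight - weight
        for weight in price:
            emit(14)
            tmp = price
    elif price > tmp and tmp < 8:
        m = 16
        handle(m)
    else:
        price = (4 < a) - 0
    weight = tmp // m
    emit(m)
    price += 17
    price = m
    m.r
    weight = a // a
    return m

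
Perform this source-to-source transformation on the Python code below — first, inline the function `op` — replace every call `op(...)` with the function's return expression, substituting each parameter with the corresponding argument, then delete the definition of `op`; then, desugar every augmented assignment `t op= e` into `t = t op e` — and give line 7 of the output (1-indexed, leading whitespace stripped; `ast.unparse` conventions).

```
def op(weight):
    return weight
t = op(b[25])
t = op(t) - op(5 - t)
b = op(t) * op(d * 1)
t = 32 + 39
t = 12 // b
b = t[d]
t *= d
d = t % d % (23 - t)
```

t = t * d

Transformed code:
t = b[25]
t = t - (5 - t)
b = t * (d * 1)
t = 32 + 39
t = 12 // b
b = t[d]
t = t * d
d = t % d % (23 - t)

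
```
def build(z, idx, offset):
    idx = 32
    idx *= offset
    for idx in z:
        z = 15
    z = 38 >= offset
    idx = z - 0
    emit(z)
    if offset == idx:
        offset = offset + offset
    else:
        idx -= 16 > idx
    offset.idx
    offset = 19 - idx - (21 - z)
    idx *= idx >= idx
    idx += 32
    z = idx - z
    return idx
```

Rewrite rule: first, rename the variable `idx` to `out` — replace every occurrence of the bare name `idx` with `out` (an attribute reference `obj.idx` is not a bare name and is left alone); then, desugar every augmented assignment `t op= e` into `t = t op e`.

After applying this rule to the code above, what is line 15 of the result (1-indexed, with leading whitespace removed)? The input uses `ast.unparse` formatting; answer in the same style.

out = out * (out >= out)

Transformed code:
def build(z, out, offset):
    out = 32
    out = out * offset
    for out in z:
        z = 15
    z = 38 >= offset
    out = z - 0
    emit(z)
    if offset == out:
        offset = offset + offset
    else:
        out = out - (16 > out)
    offset.idx
    offset = 19 - out - (21 - z)
    out = out * (out >= out)
    out = out + 32
    z = out - z
    return out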